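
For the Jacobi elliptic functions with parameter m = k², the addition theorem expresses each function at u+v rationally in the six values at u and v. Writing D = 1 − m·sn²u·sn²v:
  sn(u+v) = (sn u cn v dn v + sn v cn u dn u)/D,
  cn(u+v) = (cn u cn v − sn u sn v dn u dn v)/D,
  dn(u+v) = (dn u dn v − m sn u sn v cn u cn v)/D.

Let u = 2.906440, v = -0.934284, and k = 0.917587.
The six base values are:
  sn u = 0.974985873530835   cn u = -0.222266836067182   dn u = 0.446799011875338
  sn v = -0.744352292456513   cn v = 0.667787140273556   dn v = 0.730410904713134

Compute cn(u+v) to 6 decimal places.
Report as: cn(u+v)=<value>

m = k² = 0.841965902569
D = 1 − m·sn²u·sn²v = 0.5565463731940159
cn(u+v) = (cn u·cn v − sn u·sn v·dn u·dn v)/D = 0.08841374875969108/0.5565463731940159 = 0.1588614229076459

cn(u+v)=0.158861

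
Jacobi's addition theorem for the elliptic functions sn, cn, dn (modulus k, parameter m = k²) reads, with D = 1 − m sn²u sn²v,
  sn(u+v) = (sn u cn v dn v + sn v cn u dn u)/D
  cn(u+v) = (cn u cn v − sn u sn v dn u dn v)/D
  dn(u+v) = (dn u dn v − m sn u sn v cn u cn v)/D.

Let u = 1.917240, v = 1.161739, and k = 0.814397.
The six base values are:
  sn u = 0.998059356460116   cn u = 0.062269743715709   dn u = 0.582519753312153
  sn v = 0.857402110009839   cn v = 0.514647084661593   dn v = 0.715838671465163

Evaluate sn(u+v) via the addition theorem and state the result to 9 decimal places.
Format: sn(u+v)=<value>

m = k² = 0.663242473609
D = 1 − m·sn²u·sn²v = 0.5143155858441901
sn(u+v) = (sn u·cn v·dn v + sn v·cn u·dn u)/D = 0.3987901957166751/0.5143155858441901 = 0.7753803436893842

sn(u+v)=0.775380344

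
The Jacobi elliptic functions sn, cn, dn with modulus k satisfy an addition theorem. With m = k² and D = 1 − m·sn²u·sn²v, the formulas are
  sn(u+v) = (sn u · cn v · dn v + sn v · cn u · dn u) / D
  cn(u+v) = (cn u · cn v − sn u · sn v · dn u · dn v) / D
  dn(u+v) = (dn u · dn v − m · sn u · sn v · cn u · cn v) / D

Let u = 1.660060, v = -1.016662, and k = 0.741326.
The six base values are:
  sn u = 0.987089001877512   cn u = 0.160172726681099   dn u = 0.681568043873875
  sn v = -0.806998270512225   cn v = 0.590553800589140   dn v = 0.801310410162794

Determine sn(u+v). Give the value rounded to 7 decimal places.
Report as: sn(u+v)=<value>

sn(u+v)=0.5819433

m = k² = 0.549564238276
D = 1 − m·sn²u·sn²v = 0.651280447884378
sn(u+v) = (sn u·cn v·dn v + sn v·cn u·dn u)/D = 0.3790083244772788/0.651280447884378 = 0.5819433482280191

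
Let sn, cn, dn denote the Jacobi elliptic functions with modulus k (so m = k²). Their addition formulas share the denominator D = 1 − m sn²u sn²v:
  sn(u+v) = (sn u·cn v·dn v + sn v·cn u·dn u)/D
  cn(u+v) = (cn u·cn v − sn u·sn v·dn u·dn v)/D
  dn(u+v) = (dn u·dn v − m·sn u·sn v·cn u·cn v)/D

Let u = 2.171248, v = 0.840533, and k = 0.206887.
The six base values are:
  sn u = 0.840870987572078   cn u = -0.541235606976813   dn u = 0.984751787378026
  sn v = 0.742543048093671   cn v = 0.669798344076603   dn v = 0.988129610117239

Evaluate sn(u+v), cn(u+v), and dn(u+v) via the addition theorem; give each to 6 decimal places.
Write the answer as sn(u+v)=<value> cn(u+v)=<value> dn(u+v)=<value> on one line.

m = k² = 0.042802230769
D = 1 − m·sn²u·sn²v = 0.9833133785474628
sn(u+v) = (sn u·cn v·dn v + sn v·cn u·dn u)/D = 0.1607658034214642/0.9833133785474628 = 0.163493965330712
cn(u+v) = (cn u·cn v − sn u·sn v·dn u·dn v)/D = -0.9700822423282868/0.9833133785474628 = -0.9865443341788751
dn(u+v) = (dn u·dn v − m·sn u·sn v·cn u·cn v)/D = 0.9827507055356593/0.9833133785474628 = 0.9994277785453965

sn(u+v)=0.163494 cn(u+v)=-0.986544 dn(u+v)=0.999428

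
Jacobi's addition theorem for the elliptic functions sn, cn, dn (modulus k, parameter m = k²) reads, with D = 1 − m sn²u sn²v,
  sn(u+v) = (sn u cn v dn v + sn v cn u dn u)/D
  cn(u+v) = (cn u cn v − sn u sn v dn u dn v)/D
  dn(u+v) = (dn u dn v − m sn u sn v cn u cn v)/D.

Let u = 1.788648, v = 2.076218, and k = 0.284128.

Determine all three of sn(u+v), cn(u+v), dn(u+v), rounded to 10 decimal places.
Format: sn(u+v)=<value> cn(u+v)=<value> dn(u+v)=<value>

sn u = 0.9843595147480788, cn u = -0.176171353303898, dn u = 0.960092081048359
sn v = 0.8986835181449962, cn v = -0.4385976906169621, dn v = 0.9668510209893004
m = k² = 0.080728720384
D = 1 − m·sn²u·sn²v = 0.9368244386962939
sn(u+v) = (sn u·cn v·dn v + sn v·cn u·dn u)/D = -0.5694301207094225/0.9368244386962939 = -0.6078301303730445
cn(u+v) = (cn u·cn v − sn u·sn v·dn u·dn v)/D = -0.7439014494995144/0.9368244386962939 = -0.7940670831930308
dn(u+v) = (dn u·dn v − m·sn u·sn v·cn u·cn v)/D = 0.9227479005024823/0.9368244386962939 = 0.9849741983531078

sn(u+v)=-0.6078301304 cn(u+v)=-0.7940670832 dn(u+v)=0.9849741984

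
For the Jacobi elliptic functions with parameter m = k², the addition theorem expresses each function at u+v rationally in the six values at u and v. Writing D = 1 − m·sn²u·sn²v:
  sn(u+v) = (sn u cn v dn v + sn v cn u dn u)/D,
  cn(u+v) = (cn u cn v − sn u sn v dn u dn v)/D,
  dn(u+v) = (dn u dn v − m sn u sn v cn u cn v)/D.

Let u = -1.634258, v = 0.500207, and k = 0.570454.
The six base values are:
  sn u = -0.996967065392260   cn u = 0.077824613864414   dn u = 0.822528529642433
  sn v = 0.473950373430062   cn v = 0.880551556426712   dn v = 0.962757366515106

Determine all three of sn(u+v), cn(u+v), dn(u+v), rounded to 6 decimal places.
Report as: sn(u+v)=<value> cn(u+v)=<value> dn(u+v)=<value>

m = k² = 0.325417766116
D = 1 − m·sn²u·sn²v = 0.9273444788146778
sn(u+v) = (sn u·cn v·dn v + sn v·cn u·dn u)/D = -0.8148473357263402/0.9273444788146778 = -0.8786889385138408
cn(u+v) = (cn u·cn v − sn u·sn v·dn u·dn v)/D = 0.4427093875758132/0.9273444788146778 = 0.4773947521008372
dn(u+v) = (dn u·dn v − m·sn u·sn v·cn u·cn v)/D = 0.8024326370246934/0.9273444788146778 = 0.8653015738556556

sn(u+v)=-0.878689 cn(u+v)=0.477395 dn(u+v)=0.865302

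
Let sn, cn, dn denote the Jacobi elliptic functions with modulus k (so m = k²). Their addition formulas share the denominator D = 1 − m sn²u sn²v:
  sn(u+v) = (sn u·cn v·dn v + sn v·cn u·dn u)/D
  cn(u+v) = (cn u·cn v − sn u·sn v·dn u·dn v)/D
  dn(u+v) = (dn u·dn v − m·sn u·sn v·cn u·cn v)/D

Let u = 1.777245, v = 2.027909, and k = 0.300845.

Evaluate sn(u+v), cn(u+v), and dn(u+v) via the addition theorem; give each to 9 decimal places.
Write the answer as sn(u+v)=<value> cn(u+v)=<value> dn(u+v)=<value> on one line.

sn(u+v)=-0.552821640 cn(u+v)=-0.833299606 dn(u+v)=0.986072907

sn u = 0.9870328810808052, cn u = -0.1605181973027514, dn u = 0.9548949240785539
sn v = 0.9205819680332505, cn v = -0.3905494080548931, dn v = 0.960883615542608
m = k² = 0.090507714025
D = 1 − m·sn²u·sn²v = 0.9252736508346289
sn(u+v) = (sn u·cn v·dn v + sn v·cn u·dn u)/D = -0.5115112975553157/0.9252736508346289 = -0.5528216404886433
cn(u+v) = (cn u·cn v − sn u·sn v·dn u·dn v)/D = -0.7710301689312293/0.9252736508346289 = -0.8332996062686248
dn(u+v) = (dn u·dn v − m·sn u·sn v·cn u·cn v)/D = 0.9123872785285873/0.9252736508346289 = 0.9860729068698567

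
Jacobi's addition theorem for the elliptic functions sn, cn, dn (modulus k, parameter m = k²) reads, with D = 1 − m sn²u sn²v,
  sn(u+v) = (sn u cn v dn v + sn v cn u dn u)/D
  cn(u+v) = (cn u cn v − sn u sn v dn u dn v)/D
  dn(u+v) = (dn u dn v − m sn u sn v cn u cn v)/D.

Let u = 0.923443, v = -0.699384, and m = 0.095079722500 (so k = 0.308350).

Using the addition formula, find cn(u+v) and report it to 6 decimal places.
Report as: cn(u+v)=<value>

cn(u+v)=0.975043

sn u = 0.7913065571813892, cn u = 0.6114196043321942, dn u = 0.9697753884632532
sn v = -0.6399830696507975, cn v = 0.7683890099164241, dn v = 0.9803353538941987
m = k² = 0.0950797225
D = 1 − m·sn²u·sn²v = 0.9756154691185756
cn(u+v) = (cn u·cn v − sn u·sn v·dn u·dn v)/D = 0.9512668419718097/0.9756154691185756 = 0.9750428033200787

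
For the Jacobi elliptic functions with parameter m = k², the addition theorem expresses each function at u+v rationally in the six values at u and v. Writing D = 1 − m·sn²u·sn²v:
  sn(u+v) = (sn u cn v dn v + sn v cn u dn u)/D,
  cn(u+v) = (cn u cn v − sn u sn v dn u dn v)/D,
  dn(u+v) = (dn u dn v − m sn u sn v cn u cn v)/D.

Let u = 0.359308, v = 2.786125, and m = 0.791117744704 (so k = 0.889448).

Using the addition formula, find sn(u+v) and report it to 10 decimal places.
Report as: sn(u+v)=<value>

sn u = 0.3460660551922754, cn u = 0.9382101499363866, dn u = 0.9514485705902877
sn v = 0.9662132298566017, cn v = -0.2577440483310404, dn v = 0.5113098717231371
m = k² = 0.791117744704
D = 1 − m·sn²u·sn²v = 0.911548522815672
sn(u+v) = (sn u·cn v·dn v + sn v·cn u·dn u)/D = 0.8168916179349281/0.911548522815672 = 0.8961581281615605

sn(u+v)=0.8961581282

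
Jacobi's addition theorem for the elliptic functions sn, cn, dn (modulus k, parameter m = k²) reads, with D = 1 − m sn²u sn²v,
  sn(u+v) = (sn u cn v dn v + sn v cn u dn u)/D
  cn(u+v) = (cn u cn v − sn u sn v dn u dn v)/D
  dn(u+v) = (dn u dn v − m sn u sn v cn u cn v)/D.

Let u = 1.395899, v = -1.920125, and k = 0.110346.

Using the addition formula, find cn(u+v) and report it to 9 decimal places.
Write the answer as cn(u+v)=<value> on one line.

cn(u+v)=0.865850073

sn u = 0.9840887279478341, cn u = 0.1776777294035855, dn u = 0.9940865940993718
sn v = -0.9419211101488833, cn v = -0.33583421841125, dn v = 0.9945838591495773
m = k² = 0.012176239716
D = 1 − m·sn²u·sn²v = 0.9895380951752579
cn(u+v) = (cn u·cn v − sn u·sn v·dn u·dn v)/D = 0.8567916319327937/0.9895380951752579 = 0.8658500729888996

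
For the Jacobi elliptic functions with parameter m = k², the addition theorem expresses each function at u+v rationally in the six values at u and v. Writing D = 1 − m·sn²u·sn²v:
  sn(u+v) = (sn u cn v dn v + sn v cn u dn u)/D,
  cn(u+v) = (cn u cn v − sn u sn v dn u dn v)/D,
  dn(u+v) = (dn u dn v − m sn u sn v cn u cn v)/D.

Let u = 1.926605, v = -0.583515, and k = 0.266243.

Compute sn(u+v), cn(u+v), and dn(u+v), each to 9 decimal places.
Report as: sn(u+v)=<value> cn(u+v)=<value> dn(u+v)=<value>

sn(u+v)=0.969494757 cn(u+v)=0.245112048 dn(u+v)=0.966112545

sn u = 0.950672857220743, cn u = -0.3101952909761025, dn u = 0.9674375076343501
sn v = -0.5491312786580161, cn v = 0.8357361059565467, dn v = 0.9892547044193885
m = k² = 0.070885335049
D = 1 − m·sn²u·sn²v = 0.9806816091127363
sn(u+v) = (sn u·cn v·dn v + sn v·cn u·dn u)/D = 0.9507656784088843/0.9806816091127363 = 0.9694947570894918
cn(u+v) = (cn u·cn v − sn u·sn v·dn u·dn v)/D = 0.2403768774479772/0.9806816091127363 = 0.2451120477985268
dn(u+v) = (dn u·dn v − m·sn u·sn v·cn u·cn v)/D = 0.9474488053761492/0.9806816091127363 = 0.9661125451647306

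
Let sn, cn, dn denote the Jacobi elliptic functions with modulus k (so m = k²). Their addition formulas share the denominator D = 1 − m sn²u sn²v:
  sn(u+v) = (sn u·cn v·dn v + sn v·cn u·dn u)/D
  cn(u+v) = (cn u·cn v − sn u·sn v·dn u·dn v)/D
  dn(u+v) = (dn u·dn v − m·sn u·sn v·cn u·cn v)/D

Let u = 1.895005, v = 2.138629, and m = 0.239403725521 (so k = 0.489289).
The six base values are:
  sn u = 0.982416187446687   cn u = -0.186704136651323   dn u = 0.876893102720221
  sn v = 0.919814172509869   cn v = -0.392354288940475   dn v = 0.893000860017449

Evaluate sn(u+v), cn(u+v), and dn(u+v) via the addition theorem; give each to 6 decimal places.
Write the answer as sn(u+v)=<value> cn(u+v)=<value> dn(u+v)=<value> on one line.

sn(u+v)=-0.615036 cn(u+v)=-0.788499 dn(u+v)=0.953646

m = k² = 0.239403725521
D = 1 − m·sn²u·sn²v = 0.8045110932449467
sn(u+v) = (sn u·cn v·dn v + sn v·cn u·dn u)/D = -0.4948034097756982/0.8045110932449467 = -0.6150361554120263
cn(u+v) = (cn u·cn v − sn u·sn v·dn u·dn v)/D = -0.6343561183030568/0.8045110932449467 = -0.7884989077582757
dn(u+v) = (dn u·dn v − m·sn u·sn v·cn u·cn v)/D = 0.7672188643690709/0.8045110932449467 = 0.9536460973764081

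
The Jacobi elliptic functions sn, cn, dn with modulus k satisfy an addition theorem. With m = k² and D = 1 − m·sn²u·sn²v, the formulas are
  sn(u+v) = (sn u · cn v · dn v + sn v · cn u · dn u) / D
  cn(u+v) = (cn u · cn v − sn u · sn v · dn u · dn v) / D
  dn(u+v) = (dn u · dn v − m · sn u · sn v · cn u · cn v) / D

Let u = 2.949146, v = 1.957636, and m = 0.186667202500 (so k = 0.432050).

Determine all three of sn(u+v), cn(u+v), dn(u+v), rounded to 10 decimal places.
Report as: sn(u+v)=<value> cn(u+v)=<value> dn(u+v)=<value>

sn u = 0.3479696961549567, cn u = -0.9375057816130134, dn u = 0.9886343065177684
sn v = 0.9622753598778084, cn v = -0.2720774370873747, dn v = 0.9094784485790645
m = k² = 0.1866672025
D = 1 − m·sn²u·sn²v = 0.9790709460498488
sn(u+v) = (sn u·cn v·dn v + sn v·cn u·dn u)/D = -0.9779898834020774/0.9790709460498488 = -0.9988958280785136
cn(u+v) = (cn u·cn v − sn u·sn v·dn u·dn v)/D = -0.04599679730304042/0.9790709460498488 = -0.04698004520368897
dn(u+v) = (dn u·dn v − m·sn u·sn v·cn u·cn v)/D = 0.8831984027650118/0.9790709460498488 = 0.9020780427898065

sn(u+v)=-0.9988958281 cn(u+v)=-0.0469800452 dn(u+v)=0.9020780428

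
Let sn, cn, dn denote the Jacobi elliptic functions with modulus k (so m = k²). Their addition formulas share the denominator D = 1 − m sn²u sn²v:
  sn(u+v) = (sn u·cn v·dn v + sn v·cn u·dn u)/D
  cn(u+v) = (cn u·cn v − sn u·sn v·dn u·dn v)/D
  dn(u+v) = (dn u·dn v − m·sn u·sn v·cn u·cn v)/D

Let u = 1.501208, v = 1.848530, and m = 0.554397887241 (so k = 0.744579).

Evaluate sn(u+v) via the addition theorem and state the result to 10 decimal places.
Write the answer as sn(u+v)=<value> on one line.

sn(u+v)=0.4332770920

sn u = 0.9631658532654481, cn u = 0.268908049532626, dn u = 0.6969156887752584
sn v = 0.9993355602678447, cn v = 0.03644774319697871, dn v = 0.6680857699208576
m = k² = 0.554397887241
D = 1 − m·sn²u·sn²v = 0.4863747042382727
sn(u+v) = (sn u·cn v·dn v + sn v·cn u·dn u)/D = 0.2107350174578882/0.4863747042382727 = 0.4332770919653956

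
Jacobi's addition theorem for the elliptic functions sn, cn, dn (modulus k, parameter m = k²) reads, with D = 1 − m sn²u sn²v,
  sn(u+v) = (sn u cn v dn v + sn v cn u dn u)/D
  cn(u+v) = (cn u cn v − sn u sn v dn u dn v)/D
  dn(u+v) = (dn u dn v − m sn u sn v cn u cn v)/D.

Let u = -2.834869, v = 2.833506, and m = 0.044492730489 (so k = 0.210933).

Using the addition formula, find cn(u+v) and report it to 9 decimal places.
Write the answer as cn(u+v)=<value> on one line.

sn u = -0.3356352999966902, cn u = -0.9419920091997234, dn u = 0.9974907753900326
sn v = 0.3369156905089425, cn v = -0.9415348201149453, dn v = 0.9974715700491492
m = k² = 0.044492730489
D = 1 − m·sn²u·sn²v = 0.9994310595725519
cn(u+v) = (cn u·cn v − sn u·sn v·dn u·dn v)/D = 0.9994301312167011/0.9994310595725519 = 0.9999990711156694

cn(u+v)=0.999999071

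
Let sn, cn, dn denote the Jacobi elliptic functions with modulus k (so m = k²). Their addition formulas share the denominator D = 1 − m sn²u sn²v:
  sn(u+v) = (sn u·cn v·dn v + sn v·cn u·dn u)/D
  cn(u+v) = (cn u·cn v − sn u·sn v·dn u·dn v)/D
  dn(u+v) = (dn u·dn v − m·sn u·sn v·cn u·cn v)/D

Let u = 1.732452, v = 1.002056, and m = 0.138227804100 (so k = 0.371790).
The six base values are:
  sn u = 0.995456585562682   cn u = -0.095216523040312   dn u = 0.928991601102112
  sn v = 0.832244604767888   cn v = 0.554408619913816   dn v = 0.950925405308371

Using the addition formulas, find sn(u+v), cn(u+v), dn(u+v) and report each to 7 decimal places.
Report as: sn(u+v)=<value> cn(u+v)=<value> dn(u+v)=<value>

m = k² = 0.1382278041
D = 1 − m·sn²u·sn²v = 0.9051271310530795
sn(u+v) = (sn u·cn v·dn v + sn v·cn u·dn u)/D = 0.4511894599065743/0.9051271310530795 = 0.4984818645107161
cn(u+v) = (cn u·cn v − sn u·sn v·dn u·dn v)/D = -0.784654825154088/0.9051271310530795 = -0.866900127323742
dn(u+v) = (dn u·dn v − m·sn u·sn v·cn u·cn v)/D = 0.8894469195424314/0.9051271310530795 = 0.9826762330144663

sn(u+v)=0.4984819 cn(u+v)=-0.8669001 dn(u+v)=0.9826762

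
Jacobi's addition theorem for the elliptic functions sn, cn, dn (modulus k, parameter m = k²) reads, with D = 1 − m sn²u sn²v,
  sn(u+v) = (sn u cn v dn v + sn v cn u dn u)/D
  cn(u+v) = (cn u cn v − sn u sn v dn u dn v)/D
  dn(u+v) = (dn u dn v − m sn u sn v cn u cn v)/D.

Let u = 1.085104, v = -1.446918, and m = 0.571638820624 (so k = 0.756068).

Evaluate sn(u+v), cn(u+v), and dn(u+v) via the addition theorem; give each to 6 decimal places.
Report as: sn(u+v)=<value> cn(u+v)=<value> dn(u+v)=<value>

sn u = 0.835822161772266, cn u = 0.5490002858745486, dn u = 0.7750186262166837
sn v = -0.9504304889284396, cn v = 0.3109371089388452, dn v = 0.695433892258616
m = k² = 0.571638820624
D = 1 − m·sn²u·sn²v = 0.6392634077892635
sn(u+v) = (sn u·cn v·dn v + sn v·cn u·dn u)/D = -0.2236593303464823/0.6392634077892635 = -0.3498703783467813
cn(u+v) = (cn u·cn v − sn u·sn v·dn u·dn v)/D = 0.5988607588474179/0.6392634077892635 = 0.9367981203842587
dn(u+v) = (dn u·dn v − m·sn u·sn v·cn u·cn v)/D = 0.6164919563564784/0.6392634077892635 = 0.9643786095757701

sn(u+v)=-0.349870 cn(u+v)=0.936798 dn(u+v)=0.964379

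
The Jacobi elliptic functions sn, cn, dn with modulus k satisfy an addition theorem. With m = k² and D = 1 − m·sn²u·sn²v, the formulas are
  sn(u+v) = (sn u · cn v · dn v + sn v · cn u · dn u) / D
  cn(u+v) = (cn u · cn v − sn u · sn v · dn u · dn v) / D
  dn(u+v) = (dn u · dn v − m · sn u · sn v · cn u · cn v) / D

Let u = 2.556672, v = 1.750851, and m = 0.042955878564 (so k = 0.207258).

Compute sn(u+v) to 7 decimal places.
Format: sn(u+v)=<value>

sn(u+v)=-0.9015504

sn u = 0.5793436453519517, cn u = -0.8150833948684711, dn u = 0.9927649919908852
sn v = 0.9873446582159238, cn v = -0.1585891733141979, dn v = 0.9788383341349368
m = k² = 0.042955878564
D = 1 − m·sn²u·sn²v = 0.9859449413223419
sn(u+v) = (sn u·cn v·dn v + sn v·cn u·dn u)/D = -0.888879077370791/0.9859449413223419 = -0.9015504214450689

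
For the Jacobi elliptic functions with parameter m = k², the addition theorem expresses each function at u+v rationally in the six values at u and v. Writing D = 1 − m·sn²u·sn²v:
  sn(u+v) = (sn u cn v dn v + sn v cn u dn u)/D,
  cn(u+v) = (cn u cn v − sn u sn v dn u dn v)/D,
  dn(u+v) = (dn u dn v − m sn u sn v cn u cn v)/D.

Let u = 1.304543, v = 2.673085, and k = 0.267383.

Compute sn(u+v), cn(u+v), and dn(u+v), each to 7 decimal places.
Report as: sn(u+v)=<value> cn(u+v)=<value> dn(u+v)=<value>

sn(u+v)=-0.6979652 cn(u+v)=-0.7161317 dn(u+v)=0.9824314

sn u = 0.9596478323856714, cn u = 0.2812046190898761, dn u = 0.9665194086817564
sn v = 0.5015475780713425, cn v = -0.865130063592042, dn v = 0.9909670880340384
m = k² = 0.071493668689
D = 1 − m·sn²u·sn²v = 0.9834378912521669
sn(u+v) = (sn u·cn v·dn v + sn v·cn u·dn u)/D = -0.6864054074721228/0.9834378912521669 = -0.69796518273071
cn(u+v) = (cn u·cn v − sn u·sn v·dn u·dn v)/D = -0.7042710433799888/0.9834378912521669 = -0.7161316943800816
dn(u+v) = (dn u·dn v − m·sn u·sn v·cn u·cn v)/D = 0.9661602732203277/0.9834378912521669 = 0.9824314090543731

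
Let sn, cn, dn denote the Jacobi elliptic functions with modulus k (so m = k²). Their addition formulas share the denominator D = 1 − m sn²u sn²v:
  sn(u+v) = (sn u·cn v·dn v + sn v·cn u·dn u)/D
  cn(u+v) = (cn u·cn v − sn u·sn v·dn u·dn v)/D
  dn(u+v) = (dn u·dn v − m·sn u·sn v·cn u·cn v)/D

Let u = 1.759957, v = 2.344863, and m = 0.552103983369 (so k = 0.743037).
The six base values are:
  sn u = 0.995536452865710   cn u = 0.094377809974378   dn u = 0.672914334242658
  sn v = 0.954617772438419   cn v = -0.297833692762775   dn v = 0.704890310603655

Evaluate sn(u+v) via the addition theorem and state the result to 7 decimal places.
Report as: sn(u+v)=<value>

m = k² = 0.552103983369
D = 1 − m·sn²u·sn²v = 0.5013518118186188
sn(u+v) = (sn u·cn v·dn v + sn v·cn u·dn u)/D = -0.1483769683021009/0.5013518118186188 = -0.2959537889448804

sn(u+v)=-0.2959538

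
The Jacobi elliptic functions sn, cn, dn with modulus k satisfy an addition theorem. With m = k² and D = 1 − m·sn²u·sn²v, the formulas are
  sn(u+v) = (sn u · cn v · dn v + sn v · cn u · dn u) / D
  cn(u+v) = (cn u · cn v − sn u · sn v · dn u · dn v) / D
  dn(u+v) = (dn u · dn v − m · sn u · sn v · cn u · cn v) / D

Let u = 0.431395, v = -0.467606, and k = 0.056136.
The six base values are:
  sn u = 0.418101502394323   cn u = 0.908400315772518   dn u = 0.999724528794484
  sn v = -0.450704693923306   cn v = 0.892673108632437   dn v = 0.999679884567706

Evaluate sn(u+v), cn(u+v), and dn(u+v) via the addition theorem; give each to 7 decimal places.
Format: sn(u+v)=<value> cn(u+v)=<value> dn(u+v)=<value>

m = k² = 0.003151250496
D = 1 − m·sn²u·sn²v = 0.9998880998817328
sn(u+v) = (sn u·cn v·dn v + sn v·cn u·dn u)/D = -0.03619901094630727/0.9998880998817328 = -0.03620306207323491
cn(u+v) = (cn u·cn v − sn u·sn v·dn u·dn v)/D = 0.9992326275155406/0.9998880998817328 = 0.999344454278164
dn(u+v) = (dn u·dn v − m·sn u·sn v·cn u·cn v)/D = 0.9998860349990153/0.9998880998817328 = 0.9999979348861961

sn(u+v)=-0.0362031 cn(u+v)=0.9993445 dn(u+v)=0.9999979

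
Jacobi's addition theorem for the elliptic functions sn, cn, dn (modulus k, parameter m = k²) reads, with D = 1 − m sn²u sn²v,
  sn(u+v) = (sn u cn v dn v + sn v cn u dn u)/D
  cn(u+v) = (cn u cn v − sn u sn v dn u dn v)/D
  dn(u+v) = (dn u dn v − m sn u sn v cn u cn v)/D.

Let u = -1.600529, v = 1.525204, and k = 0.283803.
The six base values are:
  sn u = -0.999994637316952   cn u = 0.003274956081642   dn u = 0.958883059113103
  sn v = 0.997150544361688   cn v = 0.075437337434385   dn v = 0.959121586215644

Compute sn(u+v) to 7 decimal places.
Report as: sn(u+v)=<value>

m = k² = 0.080544142809
D = 1 − m·sn²u·sn²v = 0.9199150760918507
sn(u+v) = (sn u·cn v·dn v + sn v·cn u·dn u)/D = -0.0692218389698897/0.9199150760918507 = -0.07524807535927166

sn(u+v)=-0.0752481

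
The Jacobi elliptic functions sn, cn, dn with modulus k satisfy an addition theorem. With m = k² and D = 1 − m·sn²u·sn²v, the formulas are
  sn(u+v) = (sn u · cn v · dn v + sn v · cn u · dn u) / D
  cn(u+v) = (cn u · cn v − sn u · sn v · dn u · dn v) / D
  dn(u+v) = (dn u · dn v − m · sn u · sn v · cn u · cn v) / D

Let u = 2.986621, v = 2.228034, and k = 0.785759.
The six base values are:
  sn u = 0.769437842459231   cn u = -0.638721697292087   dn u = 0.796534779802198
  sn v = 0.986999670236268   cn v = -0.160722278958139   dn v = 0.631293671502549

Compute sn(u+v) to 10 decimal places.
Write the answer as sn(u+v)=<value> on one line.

sn(u+v)=-0.9010877637

m = k² = 0.617417206081
D = 1 − m·sn²u·sn²v = 0.6439099593715656
sn(u+v) = (sn u·cn v·dn v + sn v·cn u·dn u)/D = -0.5802193852975218/0.6439099593715656 = -0.9010877636739714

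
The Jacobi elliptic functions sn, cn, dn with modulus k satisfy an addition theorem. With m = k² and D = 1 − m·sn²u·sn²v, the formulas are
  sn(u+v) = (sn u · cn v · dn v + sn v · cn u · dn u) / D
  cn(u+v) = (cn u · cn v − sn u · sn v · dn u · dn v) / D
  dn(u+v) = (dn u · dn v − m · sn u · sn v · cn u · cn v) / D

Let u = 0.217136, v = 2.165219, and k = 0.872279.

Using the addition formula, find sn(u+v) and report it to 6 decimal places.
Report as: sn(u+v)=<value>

sn(u+v)=0.994881

sn u = 0.2141798913925259, cn u = 0.9767942332564652, dn u = 0.9823932821469043
sn v = 0.9999848920105927, cn v = 0.005496885533039154, dn v = 0.4890320402968372
m = k² = 0.760870653841
D = 1 − m·sn²u·sn²v = 0.9650976154409796
sn(u+v) = (sn u·cn v·dn v + sn v·cn u·dn u)/D = 0.9601573435725606/0.9650976154409796 = 0.9948810650970662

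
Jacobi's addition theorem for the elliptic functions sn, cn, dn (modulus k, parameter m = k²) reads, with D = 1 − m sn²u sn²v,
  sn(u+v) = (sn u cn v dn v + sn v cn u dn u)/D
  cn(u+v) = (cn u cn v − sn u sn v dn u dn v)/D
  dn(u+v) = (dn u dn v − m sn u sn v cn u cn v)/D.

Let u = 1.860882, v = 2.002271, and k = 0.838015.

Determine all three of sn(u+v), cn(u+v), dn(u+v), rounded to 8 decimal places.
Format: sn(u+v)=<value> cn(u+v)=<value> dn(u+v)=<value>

sn(u+v)=0.28726107 cn(u+v)=-0.95785233 dn(u+v)=0.97059235

sn u = 0.9928656399116811, cn u = 0.1192385050341035, dn u = 0.5547211883123524
sn v = 0.9991288673194309, cn v = 0.04173136097698124, dn v = 0.546766738234615
m = k² = 0.702269140225
D = 1 − m·sn²u·sn²v = 0.3089212145431335
sn(u+v) = (sn u·cn v·dn v + sn v·cn u·dn u)/D = 0.08874103804147648/0.3089212145431335 = 0.2872610680775564
cn(u+v) = (cn u·cn v − sn u·sn v·dn u·dn v)/D = -0.29590090395625/0.3089212145431335 = -0.9578523261792193
dn(u+v) = (dn u·dn v − m·sn u·sn v·cn u·cn v)/D = 0.2998365673105488/0.3089212145431335 = 0.9705923491009835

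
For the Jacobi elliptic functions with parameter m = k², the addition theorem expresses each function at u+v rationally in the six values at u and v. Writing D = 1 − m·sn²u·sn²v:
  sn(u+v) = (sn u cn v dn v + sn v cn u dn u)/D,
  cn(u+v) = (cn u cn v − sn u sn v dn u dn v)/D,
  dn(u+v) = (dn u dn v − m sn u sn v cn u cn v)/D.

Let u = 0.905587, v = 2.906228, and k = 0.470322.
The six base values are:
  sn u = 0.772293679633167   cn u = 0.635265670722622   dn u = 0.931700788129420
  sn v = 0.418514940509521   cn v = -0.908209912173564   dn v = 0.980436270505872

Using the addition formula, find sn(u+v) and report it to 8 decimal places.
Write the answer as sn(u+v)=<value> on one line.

m = k² = 0.221202783684
D = 1 − m·sn²u·sn²v = 0.9768911953078068
sn(u+v) = (sn u·cn v·dn v + sn v·cn u·dn u)/D = -0.4399730940508925/0.9768911953078068 = -0.4503808573197983

sn(u+v)=-0.45038086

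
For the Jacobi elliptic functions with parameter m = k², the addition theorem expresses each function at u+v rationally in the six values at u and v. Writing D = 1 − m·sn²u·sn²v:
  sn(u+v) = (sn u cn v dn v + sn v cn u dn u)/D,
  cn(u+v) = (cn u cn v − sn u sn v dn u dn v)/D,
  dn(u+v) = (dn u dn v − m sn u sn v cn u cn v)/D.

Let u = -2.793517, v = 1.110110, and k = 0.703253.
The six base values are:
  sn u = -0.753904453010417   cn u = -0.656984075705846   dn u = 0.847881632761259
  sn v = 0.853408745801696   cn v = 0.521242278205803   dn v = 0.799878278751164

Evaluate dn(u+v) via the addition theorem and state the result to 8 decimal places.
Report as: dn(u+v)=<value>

m = k² = 0.494564782009
D = 1 − m·sn²u·sn²v = 0.7952754229795367
dn(u+v) = (dn u·dn v − m·sn u·sn v·cn u·cn v)/D = 0.5692360876284257/0.7952754229795367 = 0.7157722610058236

dn(u+v)=0.71577226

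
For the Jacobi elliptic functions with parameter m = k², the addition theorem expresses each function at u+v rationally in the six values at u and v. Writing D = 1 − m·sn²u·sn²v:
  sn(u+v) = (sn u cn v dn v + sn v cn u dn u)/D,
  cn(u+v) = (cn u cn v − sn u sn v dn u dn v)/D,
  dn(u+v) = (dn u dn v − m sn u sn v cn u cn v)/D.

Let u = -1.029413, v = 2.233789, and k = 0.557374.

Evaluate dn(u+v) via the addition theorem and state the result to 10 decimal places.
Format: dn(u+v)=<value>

dn(u+v)=0.8627035987

sn u = -0.8326859219642409, cn u = 0.5537455691584016, dn u = 0.8857736516231403
sn v = 0.9081029584540096, cn v = -0.4187469604033864, dn v = 0.8624437155501166
m = k² = 0.310665775876
D = 1 − m·sn²u·sn²v = 0.822366023562817
dn(u+v) = (dn u·dn v − m·sn u·sn v·cn u·cn v)/D = 0.709458127984963/0.822366023562817 = 0.8627035987105936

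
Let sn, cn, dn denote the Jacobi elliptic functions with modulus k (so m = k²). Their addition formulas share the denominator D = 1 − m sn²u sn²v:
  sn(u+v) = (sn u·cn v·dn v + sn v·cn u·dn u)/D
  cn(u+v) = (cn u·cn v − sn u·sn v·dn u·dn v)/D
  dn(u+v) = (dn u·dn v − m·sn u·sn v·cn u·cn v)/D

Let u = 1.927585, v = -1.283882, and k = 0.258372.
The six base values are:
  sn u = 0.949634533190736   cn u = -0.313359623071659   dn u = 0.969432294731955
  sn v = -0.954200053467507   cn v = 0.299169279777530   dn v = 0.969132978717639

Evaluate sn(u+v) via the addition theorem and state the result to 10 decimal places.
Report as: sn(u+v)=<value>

m = k² = 0.066756090384
D = 1 − m·sn²u·sn²v = 0.9451871018217309
sn(u+v) = (sn u·cn v·dn v + sn v·cn u·dn u)/D = 0.5651999006683542/0.9451871018217309 = 0.5979767387631523

sn(u+v)=0.5979767388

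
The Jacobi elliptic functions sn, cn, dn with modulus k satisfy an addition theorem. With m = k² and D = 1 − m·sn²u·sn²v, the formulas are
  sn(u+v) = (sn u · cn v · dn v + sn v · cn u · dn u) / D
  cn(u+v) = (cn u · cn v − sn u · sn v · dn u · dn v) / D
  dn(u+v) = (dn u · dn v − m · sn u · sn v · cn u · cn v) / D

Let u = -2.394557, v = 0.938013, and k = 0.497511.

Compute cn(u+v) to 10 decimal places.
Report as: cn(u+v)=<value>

sn u = -0.8092315855489391, cn u = -0.5874897794429705, dn u = 0.9153752997055897
sn v = 0.789250073652996, cn v = 0.6140719186208896, dn v = 0.9196834555411548
m = k² = 0.247517195121
D = 1 − m·sn²u·sn²v = 0.8990328056568765
cn(u+v) = (cn u·cn v − sn u·sn v·dn u·dn v)/D = 0.1769204323173639/0.8990328056568765 = 0.1967897402677062

cn(u+v)=0.1967897403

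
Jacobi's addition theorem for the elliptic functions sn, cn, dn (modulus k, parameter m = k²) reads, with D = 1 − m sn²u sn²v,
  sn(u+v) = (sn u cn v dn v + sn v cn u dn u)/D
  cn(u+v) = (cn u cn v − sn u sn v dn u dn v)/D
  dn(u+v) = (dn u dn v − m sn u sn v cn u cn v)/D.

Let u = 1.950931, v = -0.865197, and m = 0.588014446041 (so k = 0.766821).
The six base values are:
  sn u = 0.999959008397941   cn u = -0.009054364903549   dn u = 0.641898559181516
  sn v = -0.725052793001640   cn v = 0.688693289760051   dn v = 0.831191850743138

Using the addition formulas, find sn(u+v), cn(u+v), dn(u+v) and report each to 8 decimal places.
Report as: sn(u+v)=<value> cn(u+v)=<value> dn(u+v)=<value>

m = k² = 0.588014446041
D = 1 − m·sn²u·sn²v = 0.6909052348792357
sn(u+v) = (sn u·cn v·dn v + sn v·cn u·dn u)/D = 0.5766267801079096/0.6909052348792357 = 0.8345960502219946
cn(u+v) = (cn u·cn v − sn u·sn v·dn u·dn v)/D = 0.3805937467246622/0.6909052348792357 = 0.5508624446754797
dn(u+v) = (dn u·dn v − m·sn u·sn v·cn u·cn v)/D = 0.5308824309555423/0.6909052348792357 = 0.7683867542968263

sn(u+v)=0.83459605 cn(u+v)=0.55086244 dn(u+v)=0.76838675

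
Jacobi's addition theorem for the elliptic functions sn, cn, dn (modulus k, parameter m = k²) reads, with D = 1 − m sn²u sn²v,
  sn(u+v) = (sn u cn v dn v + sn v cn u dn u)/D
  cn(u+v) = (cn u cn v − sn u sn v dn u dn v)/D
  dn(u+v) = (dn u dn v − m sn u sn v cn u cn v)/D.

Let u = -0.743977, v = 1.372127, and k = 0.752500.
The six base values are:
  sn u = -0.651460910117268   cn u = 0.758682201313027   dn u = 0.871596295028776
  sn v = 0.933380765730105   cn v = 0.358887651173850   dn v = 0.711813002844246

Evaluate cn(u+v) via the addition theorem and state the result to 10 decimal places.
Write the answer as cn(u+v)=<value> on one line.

m = k² = 0.56625625
D = 1 − m·sn²u·sn²v = 0.7906333876240312
cn(u+v) = (cn u·cn v − sn u·sn v·dn u·dn v)/D = 0.6495310242464885/0.7906333876240312 = 0.8215325009210958

cn(u+v)=0.8215325009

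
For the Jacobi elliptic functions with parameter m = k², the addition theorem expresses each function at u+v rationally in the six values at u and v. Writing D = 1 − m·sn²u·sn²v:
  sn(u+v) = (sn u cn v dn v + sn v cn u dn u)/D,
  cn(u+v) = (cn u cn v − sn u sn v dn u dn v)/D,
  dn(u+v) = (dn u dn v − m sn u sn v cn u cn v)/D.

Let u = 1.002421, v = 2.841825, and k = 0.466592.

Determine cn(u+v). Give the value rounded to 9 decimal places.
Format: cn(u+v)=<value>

sn u = 0.8263748323223075, cn u = 0.5631204458233409, dn u = 0.922674455967567
sn v = 0.4717798854892707, cn v = -0.8817163600885098, dn v = 0.9754708332317191
m = k² = 0.217708094464
D = 1 − m·sn²u·sn²v = 0.9669091759846234
cn(u+v) = (cn u·cn v − sn u·sn v·dn u·dn v)/D = -0.8474092135249545/0.9669091759846234 = -0.876410354325183

cn(u+v)=-0.876410354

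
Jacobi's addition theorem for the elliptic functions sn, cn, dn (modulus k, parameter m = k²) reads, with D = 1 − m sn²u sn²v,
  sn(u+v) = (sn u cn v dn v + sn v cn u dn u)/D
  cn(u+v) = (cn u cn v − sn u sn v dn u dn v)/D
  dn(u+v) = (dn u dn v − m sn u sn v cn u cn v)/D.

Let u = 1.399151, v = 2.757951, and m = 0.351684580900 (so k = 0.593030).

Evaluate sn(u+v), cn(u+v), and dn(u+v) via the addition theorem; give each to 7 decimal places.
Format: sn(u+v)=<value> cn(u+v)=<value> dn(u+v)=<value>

sn u = 0.9608497441685772, cn u = 0.2770699715436153, dn u = 0.8217745796832164
sn v = 0.6535669779760265, cn v = -0.7568686843166945, dn v = 0.9218340433446563
m = k² = 0.3516845809
D = 1 − m·sn²u·sn²v = 0.8613102110172623
sn(u+v) = (sn u·cn v·dn v + sn v·cn u·dn u)/D = -0.5215818490134282/0.8613102110172623 = -0.6055679386378188
cn(u+v) = (cn u·cn v − sn u·sn v·dn u·dn v)/D = -0.6854251632252308/0.8613102110172623 = -0.7957936112422259
dn(u+v) = (dn u·dn v − m·sn u·sn v·cn u·cn v)/D = 0.8038534222992219/0.8613102110172623 = 0.9332914111744011

sn(u+v)=-0.6055679 cn(u+v)=-0.7957936 dn(u+v)=0.9332914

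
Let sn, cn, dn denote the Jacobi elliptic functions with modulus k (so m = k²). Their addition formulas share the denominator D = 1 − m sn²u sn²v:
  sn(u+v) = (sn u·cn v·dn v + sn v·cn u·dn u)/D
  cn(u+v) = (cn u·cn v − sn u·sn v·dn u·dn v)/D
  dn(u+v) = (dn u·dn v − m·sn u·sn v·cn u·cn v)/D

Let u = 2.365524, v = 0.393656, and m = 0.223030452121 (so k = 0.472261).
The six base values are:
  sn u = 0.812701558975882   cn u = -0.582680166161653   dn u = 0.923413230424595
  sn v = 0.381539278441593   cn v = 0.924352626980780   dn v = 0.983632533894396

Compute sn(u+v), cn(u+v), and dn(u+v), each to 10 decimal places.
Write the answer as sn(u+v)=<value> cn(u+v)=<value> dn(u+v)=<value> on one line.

m = k² = 0.223030452121
D = 1 − m·sn²u·sn²v = 0.9785560464143546
sn(u+v) = (sn u·cn v·dn v + sn v·cn u·dn u)/D = 0.533638252798344/0.9785560464143546 = 0.5453323340586493
cn(u+v) = (cn u·cn v − sn u·sn v·dn u·dn v)/D = -0.8202451774466115/0.9785560464143546 = -0.838219926648219
dn(u+v) = (dn u·dn v − m·sn u·sn v·cn u·cn v)/D = 0.9455472500666853/0.9785560464143546 = 0.9662678530589835

sn(u+v)=0.5453323341 cn(u+v)=-0.8382199266 dn(u+v)=0.9662678531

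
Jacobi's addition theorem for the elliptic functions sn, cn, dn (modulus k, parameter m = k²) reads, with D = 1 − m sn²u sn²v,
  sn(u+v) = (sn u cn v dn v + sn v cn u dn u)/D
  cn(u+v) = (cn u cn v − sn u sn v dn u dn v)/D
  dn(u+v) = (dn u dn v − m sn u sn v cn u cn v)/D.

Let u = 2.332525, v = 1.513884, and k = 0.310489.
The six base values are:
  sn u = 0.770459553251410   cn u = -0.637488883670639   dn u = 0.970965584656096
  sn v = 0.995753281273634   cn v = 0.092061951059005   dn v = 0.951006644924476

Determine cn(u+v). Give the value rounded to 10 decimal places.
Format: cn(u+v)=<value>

cn(u+v)=-0.8132499479

m = k² = 0.096403419121
D = 1 − m·sn²u·sn²v = 0.9432591785771759
cn(u+v) = (cn u·cn v − sn u·sn v·dn u·dn v)/D = -0.7671054778763674/0.9432591785771759 = -0.8132499479448258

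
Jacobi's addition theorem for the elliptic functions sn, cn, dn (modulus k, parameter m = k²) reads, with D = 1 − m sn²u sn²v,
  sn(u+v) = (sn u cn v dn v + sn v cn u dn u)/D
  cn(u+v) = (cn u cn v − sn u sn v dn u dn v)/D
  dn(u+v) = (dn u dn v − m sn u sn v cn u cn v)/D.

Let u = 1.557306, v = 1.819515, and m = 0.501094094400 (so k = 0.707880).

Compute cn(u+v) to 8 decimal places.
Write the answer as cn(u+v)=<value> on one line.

cn(u+v)=-0.94598695

sn u = 0.9776501397633858, cn u = 0.2102384461049696, dn u = 0.7218409567946618
sn v = 0.9996857947497117, cn v = 0.02506614800158385, dn v = 0.7065555526073048
m = k² = 0.5010940944
D = 1 − m·sn²u·sn²v = 0.5213552940873956
cn(u+v) = (cn u·cn v − sn u·sn v·dn u·dn v)/D = -0.4931953063455533/0.5213552940873956 = -0.9459869535013836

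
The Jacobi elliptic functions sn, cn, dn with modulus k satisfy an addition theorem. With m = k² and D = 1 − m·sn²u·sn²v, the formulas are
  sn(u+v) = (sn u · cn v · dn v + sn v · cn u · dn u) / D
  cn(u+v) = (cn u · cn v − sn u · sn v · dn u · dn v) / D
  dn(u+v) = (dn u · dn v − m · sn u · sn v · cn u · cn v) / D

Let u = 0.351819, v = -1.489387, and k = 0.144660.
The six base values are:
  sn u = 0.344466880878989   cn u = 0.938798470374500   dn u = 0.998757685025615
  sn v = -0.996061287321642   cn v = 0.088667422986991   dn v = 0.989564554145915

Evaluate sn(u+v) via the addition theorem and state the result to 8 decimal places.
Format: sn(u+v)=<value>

m = k² = 0.0209265156
D = 1 − m·sn²u·sn²v = 0.9975364352058303
sn(u+v) = (sn u·cn v·dn v + sn v·cn u·dn u)/D = -0.9037148622873954/0.9975364352058303 = -0.9059467207339891

sn(u+v)=-0.90594672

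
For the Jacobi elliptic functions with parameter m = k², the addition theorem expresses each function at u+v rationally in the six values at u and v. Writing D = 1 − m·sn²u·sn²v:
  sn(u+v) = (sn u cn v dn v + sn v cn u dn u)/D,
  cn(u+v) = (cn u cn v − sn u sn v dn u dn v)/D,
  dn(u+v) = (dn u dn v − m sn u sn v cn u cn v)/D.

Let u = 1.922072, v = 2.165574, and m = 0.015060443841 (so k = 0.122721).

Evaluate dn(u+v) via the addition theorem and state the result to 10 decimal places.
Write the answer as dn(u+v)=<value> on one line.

sn u = 0.9418169106742343, cn u = -0.336126325609943, dn u = 0.9932980915920887
sn v = 0.8338020221666992, cn v = -0.5520635722729071, dn v = 0.9947510194511042
m = k² = 0.015060443841
D = 1 − m·sn²u·sn²v = 0.9907125470360693
dn(u+v) = (dn u·dn v − m·sn u·sn v·cn u·cn v)/D = 0.9858896718286484/0.9907125470360693 = 0.9951319126603881

dn(u+v)=0.9951319127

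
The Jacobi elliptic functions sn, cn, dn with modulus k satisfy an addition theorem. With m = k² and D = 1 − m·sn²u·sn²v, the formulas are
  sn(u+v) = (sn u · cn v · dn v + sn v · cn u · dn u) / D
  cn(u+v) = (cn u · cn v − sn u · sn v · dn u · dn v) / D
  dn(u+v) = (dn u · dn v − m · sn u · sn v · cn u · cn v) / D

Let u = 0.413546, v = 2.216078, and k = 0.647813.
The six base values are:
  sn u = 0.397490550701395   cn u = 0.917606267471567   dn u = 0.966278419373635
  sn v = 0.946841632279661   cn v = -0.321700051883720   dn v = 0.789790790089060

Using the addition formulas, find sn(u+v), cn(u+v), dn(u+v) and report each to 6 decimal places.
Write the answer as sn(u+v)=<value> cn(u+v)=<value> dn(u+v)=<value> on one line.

sn(u+v)=0.785213 cn(u+v)=-0.619226 dn(u+v)=0.860961

m = k² = 0.419661682969
D = 1 − m·sn²u·sn²v = 0.9405560545949921
sn(u+v) = (sn u·cn v·dn v + sn v·cn u·dn u)/D = 0.7385368637556764/0.9405560545949921 = 0.7852130238784054
cn(u+v) = (cn u·cn v − sn u·sn v·dn u·dn v)/D = -0.5824165113638412/0.9405560545949921 = -0.6192257319683435
dn(u+v) = (dn u·dn v − m·sn u·sn v·cn u·cn v)/D = 0.8097819513467777/0.9405560545949921 = 0.86096086181219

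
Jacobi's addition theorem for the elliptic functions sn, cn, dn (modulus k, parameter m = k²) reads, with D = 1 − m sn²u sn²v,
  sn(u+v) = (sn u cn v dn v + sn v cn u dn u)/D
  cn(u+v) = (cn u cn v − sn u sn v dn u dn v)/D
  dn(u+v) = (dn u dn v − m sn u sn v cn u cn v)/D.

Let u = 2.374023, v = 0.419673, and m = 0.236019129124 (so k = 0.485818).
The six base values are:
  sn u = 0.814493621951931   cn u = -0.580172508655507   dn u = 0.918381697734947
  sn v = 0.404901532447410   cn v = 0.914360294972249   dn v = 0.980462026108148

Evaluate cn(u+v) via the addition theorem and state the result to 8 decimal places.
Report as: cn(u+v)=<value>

m = k² = 0.236019129124
D = 1 − m·sn²u·sn²v = 0.9743302629396759
cn(u+v) = (cn u·cn v − sn u·sn v·dn u·dn v)/D = -0.8274420235254755/0.9743302629396759 = -0.8492418382130303

cn(u+v)=-0.84924184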